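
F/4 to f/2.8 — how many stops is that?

f/4 → f/2.8 — count the steps: 1 stop.

1 stop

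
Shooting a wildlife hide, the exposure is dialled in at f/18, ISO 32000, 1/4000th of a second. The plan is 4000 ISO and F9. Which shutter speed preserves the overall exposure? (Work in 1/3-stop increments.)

ISO: 32000 → 25600 → 20000 → 16000 → 12800 → 10000 → 8000 → 6400 → 5000 → 4000 — 3 stops lower (darker).
Aperture: f/18 → f/16 → f/14 → f/13 → f/11 → f/10 → f/9 — 2 stops opened up (brighter).
Net change so far: 1 stop darker. Offset with the shutter speed: 1/4000 → 1/3200 → 1/2500 → 1/2000.

1/2000s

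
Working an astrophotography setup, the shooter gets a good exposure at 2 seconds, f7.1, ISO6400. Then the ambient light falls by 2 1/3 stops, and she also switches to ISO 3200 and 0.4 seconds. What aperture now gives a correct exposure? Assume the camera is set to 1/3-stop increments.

Scene light: 2 1/3 stops darker.
ISO: 6400 → 5000 → 4000 → 3200 — 1 stop lower (darker).
Shutter speed: 2 → 1.6 → 1.3 → 1 → 0.8 → 0.6 → 0.5 → 0.4 — 2 1/3 stops faster (darker).
Net so far: 5 2/3 stops darker. Aperture: f/7.1 → f/6.3 → f/5.6 → f/5 → f/4.5 → f/4 → f/3.5 → f/3.2 → f/2.8 → f/2.5 → f/2.2 → f/2 → f/1.8 → f/1.6 → f/1.4 → f/1.2 → f/1.1 → f/1.0.

f/1.0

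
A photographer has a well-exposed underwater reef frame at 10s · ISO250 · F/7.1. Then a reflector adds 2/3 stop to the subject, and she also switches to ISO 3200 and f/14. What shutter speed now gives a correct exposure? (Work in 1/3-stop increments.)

2 s

Scene light: 2/3 stop brighter.
ISO: 250 → 320 → 400 → 500 → 640 → 800 → 1000 → 1250 → 1600 → 2000 → 2500 → 3200 — 3 2/3 stops higher (brighter).
Aperture: f/7.1 → f/8 → f/9 → f/10 → f/11 → f/13 → f/14 — 2 stops stopped down (darker).
Net so far: 2 1/3 stops brighter. Shutter speed: 10 → 8 → 6 → 5 → 4 → 3.2 → 2.5 → 2.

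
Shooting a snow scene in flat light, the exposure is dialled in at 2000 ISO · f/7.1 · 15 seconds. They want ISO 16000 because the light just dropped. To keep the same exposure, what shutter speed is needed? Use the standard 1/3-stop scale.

2 s

ISO: 2000 → 2500 → 3200 → 4000 → 5000 → 6400 → 8000 → 10000 → 12800 → 16000 — 3 stops higher (brighter).
Need 3 stops darker from the shutter speed: 15 → 13 → 10 → 8 → 6 → 5 → 4 → 3.2 → 2.5 → 2.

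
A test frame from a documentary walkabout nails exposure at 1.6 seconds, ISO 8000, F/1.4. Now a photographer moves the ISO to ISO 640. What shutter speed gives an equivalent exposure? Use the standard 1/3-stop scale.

ISO: 8000 → 6400 → 5000 → 4000 → 3200 → 2500 → 2000 → 1600 → 1250 → 1000 → 800 → 640 — 3 2/3 stops dropped (darker).
Need 3 2/3 stops brighter from the shutter speed: 1.6 → 2 → 2.5 → 3.2 → 4 → 5 → 6 → 8 → 10 → 13 → 15 → 20.

20 s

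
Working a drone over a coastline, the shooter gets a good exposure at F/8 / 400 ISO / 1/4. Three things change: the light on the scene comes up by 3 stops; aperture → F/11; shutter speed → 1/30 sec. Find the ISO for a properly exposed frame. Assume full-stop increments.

ISO 800

Scene light: 3 stops brighter.
Aperture: f/8 → f/11 — 1 stop stopped down (darker).
Shutter speed: 1/4 → 1/8 → 1/15 → 1/30 — 3 stops faster (darker).
Net so far: 1 stop darker. ISO: 400 → 800.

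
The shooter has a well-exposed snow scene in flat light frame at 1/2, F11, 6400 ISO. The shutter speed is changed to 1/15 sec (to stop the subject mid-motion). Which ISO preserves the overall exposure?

Shutter speed: 1/2 → 1/4 → 1/8 → 1/15 — 3 stops shorter (darker).
Need 3 stops brighter from the ISO: 6400 → 12800 → 25600 → 51200.

ISO 51200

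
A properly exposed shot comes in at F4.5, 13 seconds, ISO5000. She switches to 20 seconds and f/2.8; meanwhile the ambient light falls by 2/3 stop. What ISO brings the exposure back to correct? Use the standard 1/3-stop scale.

Scene light: 2/3 stop darker.
Shutter speed: 13 → 15 → 20 — 2/3 stop slower (brighter).
Aperture: f/4.5 → f/4 → f/3.5 → f/3.2 → f/2.8 — 1 1/3 stops opened up (brighter).
Net so far: 1 1/3 stops brighter. ISO: 5000 → 4000 → 3200 → 2500 → 2000.

ISO 2000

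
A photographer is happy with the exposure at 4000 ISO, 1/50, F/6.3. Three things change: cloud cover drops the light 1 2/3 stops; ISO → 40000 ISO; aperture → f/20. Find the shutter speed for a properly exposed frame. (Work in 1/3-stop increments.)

1/15s

Scene light: 1 2/3 stops darker.
ISO: 4000 → 5000 → 6400 → 8000 → 10000 → 12800 → 16000 → 20000 → 25600 → 32000 → 40000 — 3 1/3 stops raised (brighter).
Aperture: f/6.3 → f/7.1 → f/8 → f/9 → f/10 → f/11 → f/13 → f/14 → f/16 → f/18 → f/20 — 3 1/3 stops narrower (darker).
Net so far: 1 2/3 stops darker. Shutter speed: 1/50 → 1/40 → 1/30 → 1/25 → 1/20 → 1/15.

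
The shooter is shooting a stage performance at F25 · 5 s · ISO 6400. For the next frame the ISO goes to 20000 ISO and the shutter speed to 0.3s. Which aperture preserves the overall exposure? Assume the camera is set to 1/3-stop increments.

ISO: 6400 → 8000 → 10000 → 12800 → 16000 → 20000 — 1 2/3 stops higher (brighter).
Shutter speed: 5 → 4 → 3.2 → 2.5 → 2 → 1.6 → 1.3 → 1 → 0.8 → 0.6 → 0.5 → 0.4 → 0.3 — 4 stops faster (darker).
Net change so far: 2 1/3 stops darker. Offset with the aperture: f/25 → f/22 → f/20 → f/18 → f/16 → f/14 → f/13 → f/11.

f/11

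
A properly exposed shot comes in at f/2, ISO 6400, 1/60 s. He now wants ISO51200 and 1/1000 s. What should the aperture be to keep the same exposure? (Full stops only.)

f/1.4

ISO: 6400 → 12800 → 25600 → 51200 — 3 stops higher (brighter).
Shutter speed: 1/60 → 1/125 → 1/250 → 1/500 → 1/1000 — 4 stops shorter (darker).
Net change so far: 1 stop darker. Offset with the aperture: f/2 → f/1.4.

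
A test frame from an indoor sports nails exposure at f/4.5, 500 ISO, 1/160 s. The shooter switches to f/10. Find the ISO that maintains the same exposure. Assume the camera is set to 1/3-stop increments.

ISO 2500

Aperture: f/4.5 → f/5 → f/5.6 → f/6.3 → f/7.1 → f/8 → f/9 → f/10 — 2 1/3 stops smaller aperture (darker).
Need 2 1/3 stops brighter from the ISO: 500 → 640 → 800 → 1000 → 1250 → 1600 → 2000 → 2500.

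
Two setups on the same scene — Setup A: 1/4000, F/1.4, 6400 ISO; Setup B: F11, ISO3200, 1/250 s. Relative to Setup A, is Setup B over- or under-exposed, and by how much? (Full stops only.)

3 stops darker

Aperture: f/1.4 → f/2 → f/2.8 → f/4 → f/5.6 → f/8 → f/11 — 6 stops stopped down (darker).
Shutter speed: 1/4000 → 1/2000 → 1/1000 → 1/500 → 1/250 — 4 stops longer (brighter).
ISO: 6400 → 3200 — 1 stop lower (darker).
Net: −6 +4 −1 = −3 stops.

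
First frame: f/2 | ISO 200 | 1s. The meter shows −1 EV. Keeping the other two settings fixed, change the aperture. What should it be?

f/1.4

Underexposed by 1 stop → need 1 stop brighter.
Aperture: f/2 → f/1.4.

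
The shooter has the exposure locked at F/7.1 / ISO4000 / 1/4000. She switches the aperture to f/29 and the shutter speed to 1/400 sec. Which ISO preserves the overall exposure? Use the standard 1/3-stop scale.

Aperture: f/7.1 → f/8 → f/9 → f/10 → f/11 → f/13 → f/14 → f/16 → f/18 → f/20 → f/22 → f/25 → f/29 — 4 stops narrower (darker).
Shutter speed: 1/4000 → 1/3200 → 1/2500 → 1/2000 → 1/1600 → 1/1250 → 1/1000 → 1/800 → 1/640 → 1/500 → 1/400 — 3 1/3 stops slower (brighter).
Net change so far: 2/3 stop darker. Offset with the ISO: 4000 → 5000 → 6400.

ISO 6400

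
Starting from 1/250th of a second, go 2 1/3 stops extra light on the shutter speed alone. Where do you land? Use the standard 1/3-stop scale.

Shutter speed: 1/250 → 1/200 → 1/160 → 1/125 → 1/100 → 1/80 → 1/60 → 1/50 — 2 1/3 stops slower (brighter).

1/50s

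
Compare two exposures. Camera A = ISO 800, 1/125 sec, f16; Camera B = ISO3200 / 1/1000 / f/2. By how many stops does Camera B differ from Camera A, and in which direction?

5 stops brighter

Aperture: f/16 → f/11 → f/8 → f/5.6 → f/4 → f/2.8 → f/2 — 6 stops wider (brighter).
Shutter speed: 1/125 → 1/250 → 1/500 → 1/1000 — 3 stops faster (darker).
ISO: 800 → 1600 → 3200 — 2 stops raised (brighter).
Net: +6 −3 +2 = +5 stops.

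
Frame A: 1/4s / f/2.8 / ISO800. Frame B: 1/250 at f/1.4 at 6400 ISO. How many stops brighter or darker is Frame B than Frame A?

1 stop darker

Aperture: f/2.8 → f/2 → f/1.4 — 2 stops larger aperture (brighter).
Shutter speed: 1/4 → 1/8 → 1/15 → 1/30 → 1/60 → 1/125 → 1/250 — 6 stops shorter (darker).
ISO: 800 → 1600 → 3200 → 6400 — 3 stops raised (brighter).
Net: +2 −6 +3 = −1 stop.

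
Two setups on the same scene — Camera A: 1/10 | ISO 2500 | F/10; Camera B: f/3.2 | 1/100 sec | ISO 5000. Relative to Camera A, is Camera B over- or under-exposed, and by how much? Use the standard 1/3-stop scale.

Aperture: f/10 → f/9 → f/8 → f/7.1 → f/6.3 → f/5.6 → f/5 → f/4.5 → f/4 → f/3.5 → f/3.2 — 3 1/3 stops opened up (brighter).
Shutter speed: 1/10 → 1/13 → 1/15 → 1/20 → 1/25 → 1/30 → 1/40 → 1/50 → 1/60 → 1/80 → 1/100 — 3 1/3 stops faster (darker).
ISO: 2500 → 3200 → 4000 → 5000 — 1 stop higher (brighter).
Net: +3 1/3 −3 1/3 +1 = +1 stop.

1 stop brighter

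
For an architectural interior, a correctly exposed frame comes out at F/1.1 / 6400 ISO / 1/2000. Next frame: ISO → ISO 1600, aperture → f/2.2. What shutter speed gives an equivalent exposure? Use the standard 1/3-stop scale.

ISO: 6400 → 5000 → 4000 → 3200 → 2500 → 2000 → 1600 — 2 stops dropped (darker).
Aperture: f/1.1 → f/1.2 → f/1.4 → f/1.6 → f/1.8 → f/2 → f/2.2 — 2 stops smaller aperture (darker).
Net change so far: 4 stops darker. Offset with the shutter speed: 1/2000 → 1/1600 → 1/1250 → 1/1000 → 1/800 → 1/640 → 1/500 → 1/400 → 1/320 → 1/250 → 1/200 → 1/160 → 1/125.

1/125s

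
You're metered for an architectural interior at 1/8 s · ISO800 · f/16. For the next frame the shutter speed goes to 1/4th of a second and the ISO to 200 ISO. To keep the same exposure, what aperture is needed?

f/11

Shutter speed: 1/8 → 1/4 — 1 stop slower (brighter).
ISO: 800 → 400 → 200 — 2 stops lower (darker).
Net change so far: 1 stop darker. Offset with the aperture: f/16 → f/11.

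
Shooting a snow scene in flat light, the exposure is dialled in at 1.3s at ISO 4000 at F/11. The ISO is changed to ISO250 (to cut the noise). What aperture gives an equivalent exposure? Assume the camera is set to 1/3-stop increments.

ISO: 4000 → 3200 → 2500 → 2000 → 1600 → 1250 → 1000 → 800 → 640 → 500 → 400 → 320 → 250 — 4 stops dropped (darker).
Need 4 stops brighter from the aperture: f/11 → f/10 → f/9 → f/8 → f/7.1 → f/6.3 → f/5.6 → f/5 → f/4.5 → f/4 → f/3.5 → f/3.2 → f/2.8.

f/2.8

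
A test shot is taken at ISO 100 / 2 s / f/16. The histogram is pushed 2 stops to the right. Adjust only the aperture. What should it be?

f/32

Overexposed by 2 stops → need 2 stops darker.
Aperture: f/16 → f/22 → f/32.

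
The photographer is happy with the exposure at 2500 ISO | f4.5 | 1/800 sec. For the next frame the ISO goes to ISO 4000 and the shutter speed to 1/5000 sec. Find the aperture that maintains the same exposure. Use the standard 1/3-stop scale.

f/2.2

ISO: 2500 → 3200 → 4000 — 2/3 stop higher (brighter).
Shutter speed: 1/800 → 1/1000 → 1/1250 → 1/1600 → 1/2000 → 1/2500 → 1/3200 → 1/4000 → 1/5000 — 2 2/3 stops shorter (darker).
Net change so far: 2 stops darker. Offset with the aperture: f/4.5 → f/4 → f/3.5 → f/3.2 → f/2.8 → f/2.5 → f/2.2.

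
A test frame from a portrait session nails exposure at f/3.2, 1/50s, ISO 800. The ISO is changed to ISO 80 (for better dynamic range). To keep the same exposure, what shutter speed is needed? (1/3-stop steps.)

ISO: 800 → 640 → 500 → 400 → 320 → 250 → 200 → 160 → 125 → 100 → 80 — 3 1/3 stops lower (darker).
Need 3 1/3 stops brighter from the shutter speed: 1/50 → 1/40 → 1/30 → 1/25 → 1/20 → 1/15 → 1/13 → 1/10 → 1/8 → 1/6 → 1/5.

1/5s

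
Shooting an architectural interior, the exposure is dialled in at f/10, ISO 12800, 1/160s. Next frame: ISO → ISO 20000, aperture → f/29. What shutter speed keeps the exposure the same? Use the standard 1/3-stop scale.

1/30s

ISO: 12800 → 16000 → 20000 — 2/3 stop raised (brighter).
Aperture: f/10 → f/11 → f/13 → f/14 → f/16 → f/18 → f/20 → f/22 → f/25 → f/29 — 3 stops smaller aperture (darker).
Net change so far: 2 1/3 stops darker. Offset with the shutter speed: 1/160 → 1/125 → 1/100 → 1/80 → 1/60 → 1/50 → 1/40 → 1/30.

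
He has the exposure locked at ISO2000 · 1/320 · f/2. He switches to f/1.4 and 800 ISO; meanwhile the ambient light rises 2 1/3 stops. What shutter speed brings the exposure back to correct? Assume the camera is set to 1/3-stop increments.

Scene light: 2 1/3 stops brighter.
Aperture: f/2 → f/1.8 → f/1.6 → f/1.4 — 1 stop wider (brighter).
ISO: 2000 → 1600 → 1250 → 1000 → 800 — 1 1/3 stops lower (darker).
Net so far: 2 stops brighter. Shutter speed: 1/320 → 1/400 → 1/500 → 1/640 → 1/800 → 1/1000 → 1/1250.

1/1250s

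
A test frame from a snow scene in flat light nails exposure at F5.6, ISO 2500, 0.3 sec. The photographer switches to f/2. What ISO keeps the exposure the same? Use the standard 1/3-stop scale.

ISO 320

Aperture: f/5.6 → f/5 → f/4.5 → f/4 → f/3.5 → f/3.2 → f/2.8 → f/2.5 → f/2.2 → f/2 — 3 stops larger aperture (brighter).
Need 3 stops darker from the ISO: 2500 → 2000 → 1600 → 1250 → 1000 → 800 → 640 → 500 → 400 → 320.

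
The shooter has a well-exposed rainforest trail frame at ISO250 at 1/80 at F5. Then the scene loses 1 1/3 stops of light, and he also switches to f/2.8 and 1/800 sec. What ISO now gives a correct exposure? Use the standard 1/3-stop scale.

Scene light: 1 1/3 stops darker.
Aperture: f/5 → f/4.5 → f/4 → f/3.5 → f/3.2 → f/2.8 — 1 2/3 stops opened up (brighter).
Shutter speed: 1/80 → 1/100 → 1/125 → 1/160 → 1/200 → 1/250 → 1/320 → 1/400 → 1/500 → 1/640 → 1/800 — 3 1/3 stops faster (darker).
Net so far: 3 stops darker. ISO: 250 → 320 → 400 → 500 → 640 → 800 → 1000 → 1250 → 1600 → 2000.

ISO 2000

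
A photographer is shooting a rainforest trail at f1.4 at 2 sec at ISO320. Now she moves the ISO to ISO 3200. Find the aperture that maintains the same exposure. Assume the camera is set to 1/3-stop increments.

f/4.5

ISO: 320 → 400 → 500 → 640 → 800 → 1000 → 1250 → 1600 → 2000 → 2500 → 3200 — 3 1/3 stops higher (brighter).
Need 3 1/3 stops darker from the aperture: f/1.4 → f/1.6 → f/1.8 → f/2 → f/2.2 → f/2.5 → f/2.8 → f/3.2 → f/3.5 → f/4 → f/4.5.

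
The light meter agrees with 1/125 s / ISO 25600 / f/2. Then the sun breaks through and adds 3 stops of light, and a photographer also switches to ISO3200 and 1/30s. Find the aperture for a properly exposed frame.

Scene light: 3 stops brighter.
ISO: 25600 → 12800 → 6400 → 3200 — 3 stops dropped (darker).
Shutter speed: 1/125 → 1/60 → 1/30 — 2 stops slower (brighter).
Net so far: 2 stops brighter. Aperture: f/2 → f/2.8 → f/4.

f/4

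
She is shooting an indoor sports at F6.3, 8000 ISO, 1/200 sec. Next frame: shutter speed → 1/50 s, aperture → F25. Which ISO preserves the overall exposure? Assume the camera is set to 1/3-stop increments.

Shutter speed: 1/200 → 1/160 → 1/125 → 1/100 → 1/80 → 1/60 → 1/50 — 2 stops slower (brighter).
Aperture: f/6.3 → f/7.1 → f/8 → f/9 → f/10 → f/11 → f/13 → f/14 → f/16 → f/18 → f/20 → f/22 → f/25 — 4 stops stopped down (darker).
Net change so far: 2 stops darker. Offset with the ISO: 8000 → 10000 → 12800 → 16000 → 20000 → 25600 → 32000.

ISO 32000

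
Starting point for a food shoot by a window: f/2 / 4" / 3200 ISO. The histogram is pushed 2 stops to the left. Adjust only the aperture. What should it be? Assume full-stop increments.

Underexposed by 2 stops → need 2 stops brighter.
Aperture: f/2 → f/1.4 → f/1.0.

f/1.0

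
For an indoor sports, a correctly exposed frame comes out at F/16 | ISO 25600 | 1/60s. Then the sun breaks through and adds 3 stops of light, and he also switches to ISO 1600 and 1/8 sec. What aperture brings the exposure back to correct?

Scene light: 3 stops brighter.
ISO: 25600 → 12800 → 6400 → 3200 → 1600 — 4 stops lower (darker).
Shutter speed: 1/60 → 1/30 → 1/15 → 1/8 — 3 stops slower (brighter).
Net so far: 2 stops brighter. Aperture: f/16 → f/22 → f/32.

f/32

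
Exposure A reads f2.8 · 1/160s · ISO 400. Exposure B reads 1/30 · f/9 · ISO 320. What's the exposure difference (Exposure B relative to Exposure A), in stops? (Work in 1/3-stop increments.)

Aperture: f/2.8 → f/3.2 → f/3.5 → f/4 → f/4.5 → f/5 → f/5.6 → f/6.3 → f/7.1 → f/8 → f/9 — 3 1/3 stops smaller aperture (darker).
Shutter speed: 1/160 → 1/125 → 1/100 → 1/80 → 1/60 → 1/50 → 1/40 → 1/30 — 2 1/3 stops longer (brighter).
ISO: 400 → 320 — 1/3 stop lower (darker).
Net: −3 1/3 +2 1/3 −1/3 = −1 1/3 stops.

1 1/3 stops darker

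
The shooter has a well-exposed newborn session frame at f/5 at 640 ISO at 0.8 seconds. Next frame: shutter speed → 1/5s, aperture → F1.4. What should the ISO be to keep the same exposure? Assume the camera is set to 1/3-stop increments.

ISO 200

Shutter speed: 0.8 → 0.6 → 0.5 → 0.4 → 0.3 → 1/4 → 1/5 — 2 stops shorter (darker).
Aperture: f/5 → f/4.5 → f/4 → f/3.5 → f/3.2 → f/2.8 → f/2.5 → f/2.2 → f/2 → f/1.8 → f/1.6 → f/1.4 — 3 2/3 stops larger aperture (brighter).
Net change so far: 1 2/3 stops brighter. Offset with the ISO: 640 → 500 → 400 → 320 → 250 → 200.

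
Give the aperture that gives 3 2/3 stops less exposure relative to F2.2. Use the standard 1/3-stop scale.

Aperture: f/2.2 → f/2.5 → f/2.8 → f/3.2 → f/3.5 → f/4 → f/4.5 → f/5 → f/5.6 → f/6.3 → f/7.1 → f/8 — 3 2/3 stops stopped down (darker).

f/8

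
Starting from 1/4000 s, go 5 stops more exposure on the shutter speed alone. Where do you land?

Shutter speed: 1/4000 → 1/2000 → 1/1000 → 1/500 → 1/250 → 1/125 — 5 stops slower (brighter).

1/125s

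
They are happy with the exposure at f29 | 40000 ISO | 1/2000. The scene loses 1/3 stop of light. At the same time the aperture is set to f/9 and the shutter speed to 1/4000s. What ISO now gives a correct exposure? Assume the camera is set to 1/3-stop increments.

ISO 10000

Scene light: 1/3 stop darker.
Aperture: f/29 → f/25 → f/22 → f/20 → f/18 → f/16 → f/14 → f/13 → f/11 → f/10 → f/9 — 3 1/3 stops opened up (brighter).
Shutter speed: 1/2000 → 1/2500 → 1/3200 → 1/4000 — 1 stop faster (darker).
Net so far: 2 stops brighter. ISO: 40000 → 32000 → 25600 → 20000 → 16000 → 12800 → 10000.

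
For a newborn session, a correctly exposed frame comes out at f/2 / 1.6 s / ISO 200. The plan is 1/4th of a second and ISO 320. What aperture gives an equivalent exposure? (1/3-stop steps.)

Shutter speed: 1.6 → 1.3 → 1 → 0.8 → 0.6 → 0.5 → 0.4 → 0.3 → 1/4 — 2 2/3 stops shorter (darker).
ISO: 200 → 250 → 320 — 2/3 stop raised (brighter).
Net change so far: 2 stops darker. Offset with the aperture: f/2 → f/1.8 → f/1.6 → f/1.4 → f/1.2 → f/1.1 → f/1.0.

f/1.0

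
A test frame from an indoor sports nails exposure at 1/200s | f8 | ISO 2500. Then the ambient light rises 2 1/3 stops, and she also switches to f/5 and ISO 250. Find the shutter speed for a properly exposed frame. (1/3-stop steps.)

Scene light: 2 1/3 stops brighter.
Aperture: f/8 → f/7.1 → f/6.3 → f/5.6 → f/5 — 1 1/3 stops opened up (brighter).
ISO: 2500 → 2000 → 1600 → 1250 → 1000 → 800 → 640 → 500 → 400 → 320 → 250 — 3 1/3 stops dropped (darker).
Net so far: 1/3 stop brighter. Shutter speed: 1/200 → 1/250.

1/250s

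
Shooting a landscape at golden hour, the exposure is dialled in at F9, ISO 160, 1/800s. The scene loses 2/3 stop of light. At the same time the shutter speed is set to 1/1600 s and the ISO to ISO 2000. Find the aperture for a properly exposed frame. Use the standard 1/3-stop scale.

f/18

Scene light: 2/3 stop darker.
Shutter speed: 1/800 → 1/1000 → 1/1250 → 1/1600 — 1 stop faster (darker).
ISO: 160 → 200 → 250 → 320 → 400 → 500 → 640 → 800 → 1000 → 1250 → 1600 → 2000 — 3 2/3 stops raised (brighter).
Net so far: 2 stops brighter. Aperture: f/9 → f/10 → f/11 → f/13 → f/14 → f/16 → f/18.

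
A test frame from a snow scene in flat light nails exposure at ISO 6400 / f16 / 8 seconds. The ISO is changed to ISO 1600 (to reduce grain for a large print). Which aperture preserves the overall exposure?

ISO: 6400 → 3200 → 1600 — 2 stops lower (darker).
Need 2 stops brighter from the aperture: f/16 → f/11 → f/8.

f/8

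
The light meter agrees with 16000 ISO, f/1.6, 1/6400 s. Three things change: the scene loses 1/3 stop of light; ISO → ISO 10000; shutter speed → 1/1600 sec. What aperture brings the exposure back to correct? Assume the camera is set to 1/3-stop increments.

f/2.2

Scene light: 1/3 stop darker.
ISO: 16000 → 12800 → 10000 — 2/3 stop dropped (darker).
Shutter speed: 1/6400 → 1/5000 → 1/4000 → 1/3200 → 1/2500 → 1/2000 → 1/1600 — 2 stops slower (brighter).
Net so far: 1 stop brighter. Aperture: f/1.6 → f/1.8 → f/2 → f/2.2.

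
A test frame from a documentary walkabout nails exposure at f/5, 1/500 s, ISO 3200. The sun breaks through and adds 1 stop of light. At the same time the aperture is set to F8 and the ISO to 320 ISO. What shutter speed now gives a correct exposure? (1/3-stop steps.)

Scene light: 1 stop brighter.
Aperture: f/5 → f/5.6 → f/6.3 → f/7.1 → f/8 — 1 1/3 stops stopped down (darker).
ISO: 3200 → 2500 → 2000 → 1600 → 1250 → 1000 → 800 → 640 → 500 → 400 → 320 — 3 1/3 stops lower (darker).
Net so far: 3 2/3 stops darker. Shutter speed: 1/500 → 1/400 → 1/320 → 1/250 → 1/200 → 1/160 → 1/125 → 1/100 → 1/80 → 1/60 → 1/50 → 1/40.

1/40s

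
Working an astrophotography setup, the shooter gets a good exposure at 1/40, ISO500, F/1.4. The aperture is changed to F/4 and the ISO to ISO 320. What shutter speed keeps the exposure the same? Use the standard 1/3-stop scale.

0.3 s

Aperture: f/1.4 → f/1.6 → f/1.8 → f/2 → f/2.2 → f/2.5 → f/2.8 → f/3.2 → f/3.5 → f/4 — 3 stops stopped down (darker).
ISO: 500 → 400 → 320 — 2/3 stop lower (darker).
Net change so far: 3 2/3 stops darker. Offset with the shutter speed: 1/40 → 1/30 → 1/25 → 1/20 → 1/15 → 1/13 → 1/10 → 1/8 → 1/6 → 1/5 → 1/4 → 0.3.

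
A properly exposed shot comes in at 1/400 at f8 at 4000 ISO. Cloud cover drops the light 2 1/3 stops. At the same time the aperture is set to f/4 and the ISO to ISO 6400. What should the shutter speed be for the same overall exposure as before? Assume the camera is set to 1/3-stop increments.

1/500s

Scene light: 2 1/3 stops darker.
Aperture: f/8 → f/7.1 → f/6.3 → f/5.6 → f/5 → f/4.5 → f/4 — 2 stops larger aperture (brighter).
ISO: 4000 → 5000 → 6400 — 2/3 stop raised (brighter).
Net so far: 1/3 stop brighter. Shutter speed: 1/400 → 1/500.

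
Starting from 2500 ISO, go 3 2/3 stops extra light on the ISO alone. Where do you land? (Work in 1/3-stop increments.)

ISO 32000

ISO: 2500 → 3200 → 4000 → 5000 → 6400 → 8000 → 10000 → 12800 → 16000 → 20000 → 25600 → 32000 — 3 2/3 stops higher (brighter).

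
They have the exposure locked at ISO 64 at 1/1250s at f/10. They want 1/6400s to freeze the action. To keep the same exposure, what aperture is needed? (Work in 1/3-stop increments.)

Shutter speed: 1/1250 → 1/1600 → 1/2000 → 1/2500 → 1/3200 → 1/4000 → 1/5000 → 1/6400 — 2 1/3 stops faster (darker).
Need 2 1/3 stops brighter from the aperture: f/10 → f/9 → f/8 → f/7.1 → f/6.3 → f/5.6 → f/5 → f/4.5.

f/4.5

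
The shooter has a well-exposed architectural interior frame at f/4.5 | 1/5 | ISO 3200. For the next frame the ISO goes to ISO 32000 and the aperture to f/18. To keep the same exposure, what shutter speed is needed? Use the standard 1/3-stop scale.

ISO: 3200 → 4000 → 5000 → 6400 → 8000 → 10000 → 12800 → 16000 → 20000 → 25600 → 32000 — 3 1/3 stops higher (brighter).
Aperture: f/4.5 → f/5 → f/5.6 → f/6.3 → f/7.1 → f/8 → f/9 → f/10 → f/11 → f/13 → f/14 → f/16 → f/18 — 4 stops stopped down (darker).
Net change so far: 2/3 stop darker. Offset with the shutter speed: 1/5 → 1/4 → 0.3.

0.3 s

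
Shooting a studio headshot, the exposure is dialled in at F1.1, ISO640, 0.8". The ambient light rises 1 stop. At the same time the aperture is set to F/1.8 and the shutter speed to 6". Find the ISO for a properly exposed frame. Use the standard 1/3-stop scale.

ISO 100

Scene light: 1 stop brighter.
Aperture: f/1.1 → f/1.2 → f/1.4 → f/1.6 → f/1.8 — 1 1/3 stops stopped down (darker).
Shutter speed: 0.8 → 1 → 1.3 → 1.6 → 2 → 2.5 → 3.2 → 4 → 5 → 6 — 3 stops longer (brighter).
Net so far: 2 2/3 stops brighter. ISO: 640 → 500 → 400 → 320 → 250 → 200 → 160 → 125 → 100.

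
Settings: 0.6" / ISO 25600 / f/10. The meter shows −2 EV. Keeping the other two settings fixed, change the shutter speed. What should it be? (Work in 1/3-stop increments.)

Underexposed by 2 stops → need 2 stops brighter.
Shutter speed: 0.6 → 0.8 → 1 → 1.3 → 1.6 → 2 → 2.5.

2.5 s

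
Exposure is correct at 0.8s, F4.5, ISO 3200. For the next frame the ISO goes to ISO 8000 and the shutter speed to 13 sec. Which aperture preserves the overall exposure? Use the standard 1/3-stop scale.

ISO: 3200 → 4000 → 5000 → 6400 → 8000 — 1 1/3 stops raised (brighter).
Shutter speed: 0.8 → 1 → 1.3 → 1.6 → 2 → 2.5 → 3.2 → 4 → 5 → 6 → 8 → 10 → 13 — 4 stops longer (brighter).
Net change so far: 5 1/3 stops brighter. Offset with the aperture: f/4.5 → f/5 → f/5.6 → f/6.3 → f/7.1 → f/8 → f/9 → f/10 → f/11 → f/13 → f/14 → f/16 → f/18 → f/20 → f/22 → f/25 → f/29.

f/29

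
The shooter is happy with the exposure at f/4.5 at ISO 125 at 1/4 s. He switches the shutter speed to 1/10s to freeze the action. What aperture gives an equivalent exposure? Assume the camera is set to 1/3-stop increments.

Shutter speed: 1/4 → 1/5 → 1/6 → 1/8 → 1/10 — 1 1/3 stops shorter (darker).
Need 1 1/3 stops brighter from the aperture: f/4.5 → f/4 → f/3.5 → f/3.2 → f/2.8.

f/2.8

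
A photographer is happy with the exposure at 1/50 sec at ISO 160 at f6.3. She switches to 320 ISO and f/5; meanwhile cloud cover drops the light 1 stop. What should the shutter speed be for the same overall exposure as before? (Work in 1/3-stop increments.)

1/80s

Scene light: 1 stop darker.
ISO: 160 → 200 → 250 → 320 — 1 stop higher (brighter).
Aperture: f/6.3 → f/5.6 → f/5 — 2/3 stop opened up (brighter).
Net so far: 2/3 stop brighter. Shutter speed: 1/50 → 1/60 → 1/80.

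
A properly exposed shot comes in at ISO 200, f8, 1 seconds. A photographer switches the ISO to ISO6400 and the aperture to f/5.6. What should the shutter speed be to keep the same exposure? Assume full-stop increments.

ISO: 200 → 400 → 800 → 1600 → 3200 → 6400 — 5 stops higher (brighter).
Aperture: f/8 → f/5.6 — 1 stop opened up (brighter).
Net change so far: 6 stops brighter. Offset with the shutter speed: 1 → 1/2 → 1/4 → 1/8 → 1/15 → 1/30 → 1/60.

1/60s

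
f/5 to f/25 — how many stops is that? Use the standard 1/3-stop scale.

f/5 → f/5.6 → f/6.3 → f/7.1 → f/8 → f/9 → f/10 → f/11 → f/13 → f/14 → f/16 → f/18 → f/20 → f/22 → f/25 — count the steps: 14 third-stops = 4 2/3 stops.

4 2/3 stops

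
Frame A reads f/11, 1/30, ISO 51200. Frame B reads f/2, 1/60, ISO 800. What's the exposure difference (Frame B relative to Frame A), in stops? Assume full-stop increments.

Aperture: f/11 → f/8 → f/5.6 → f/4 → f/2.8 → f/2 — 5 stops wider (brighter).
Shutter speed: 1/30 → 1/60 — 1 stop shorter (darker).
ISO: 51200 → 25600 → 12800 → 6400 → 3200 → 1600 → 800 — 6 stops dropped (darker).
Net: +5 −1 −6 = −2 stops.

2 stops darker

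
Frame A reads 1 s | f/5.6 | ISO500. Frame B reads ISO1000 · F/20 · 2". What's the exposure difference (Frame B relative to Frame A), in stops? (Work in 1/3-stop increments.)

1 2/3 stops darker

Aperture: f/5.6 → f/6.3 → f/7.1 → f/8 → f/9 → f/10 → f/11 → f/13 → f/14 → f/16 → f/18 → f/20 — 3 2/3 stops narrower (darker).
Shutter speed: 1 → 1.3 → 1.6 → 2 — 1 stop slower (brighter).
ISO: 500 → 640 → 800 → 1000 — 1 stop higher (brighter).
Net: −3 2/3 +1 +1 = −1 2/3 stops.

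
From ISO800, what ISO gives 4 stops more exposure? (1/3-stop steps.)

ISO: 800 → 1000 → 1250 → 1600 → 2000 → 2500 → 3200 → 4000 → 5000 → 6400 → 8000 → 10000 → 12800 — 4 stops raised (brighter).

ISO 12800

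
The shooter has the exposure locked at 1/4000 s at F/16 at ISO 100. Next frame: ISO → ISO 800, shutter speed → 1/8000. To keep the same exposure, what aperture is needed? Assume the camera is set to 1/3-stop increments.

ISO: 100 → 125 → 160 → 200 → 250 → 320 → 400 → 500 → 640 → 800 — 3 stops raised (brighter).
Shutter speed: 1/4000 → 1/5000 → 1/6400 → 1/8000 — 1 stop shorter (darker).
Net change so far: 2 stops brighter. Offset with the aperture: f/16 → f/18 → f/20 → f/22 → f/25 → f/29 → f/32.

f/32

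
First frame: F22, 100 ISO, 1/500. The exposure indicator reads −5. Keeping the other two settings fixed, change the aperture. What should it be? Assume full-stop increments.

Underexposed by 5 stops → need 5 stops brighter.
Aperture: f/22 → f/16 → f/11 → f/8 → f/5.6 → f/4.

f/4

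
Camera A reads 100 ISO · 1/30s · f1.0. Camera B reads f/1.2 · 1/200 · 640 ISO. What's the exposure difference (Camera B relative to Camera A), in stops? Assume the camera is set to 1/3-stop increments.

Aperture: f/1.0 → f/1.1 → f/1.2 — 2/3 stop smaller aperture (darker).
Shutter speed: 1/30 → 1/40 → 1/50 → 1/60 → 1/80 → 1/100 → 1/125 → 1/160 → 1/200 — 2 2/3 stops shorter (darker).
ISO: 100 → 125 → 160 → 200 → 250 → 320 → 400 → 500 → 640 — 2 2/3 stops higher (brighter).
Net: −2/3 −2 2/3 +2 2/3 = −2/3 stops.

2/3 stop darker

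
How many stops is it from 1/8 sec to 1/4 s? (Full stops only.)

1/8 → 1/4 — count the steps: 1 stop.

1 stop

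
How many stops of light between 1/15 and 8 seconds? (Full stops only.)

7 stops

1/15 → 1/8 → 1/4 → 1/2 → 1 → 2 → 4 → 8 — count the steps: 7 stops.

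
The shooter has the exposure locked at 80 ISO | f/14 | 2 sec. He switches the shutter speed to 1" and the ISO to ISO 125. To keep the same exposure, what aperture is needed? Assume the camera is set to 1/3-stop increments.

Shutter speed: 2 → 1.6 → 1.3 → 1 — 1 stop faster (darker).
ISO: 80 → 100 → 125 — 2/3 stop raised (brighter).
Net change so far: 1/3 stop darker. Offset with the aperture: f/14 → f/13.

f/13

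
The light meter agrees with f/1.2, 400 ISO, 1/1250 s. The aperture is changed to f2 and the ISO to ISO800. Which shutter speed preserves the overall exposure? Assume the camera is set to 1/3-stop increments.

1/1000s

Aperture: f/1.2 → f/1.4 → f/1.6 → f/1.8 → f/2 — 1 1/3 stops smaller aperture (darker).
ISO: 400 → 500 → 640 → 800 — 1 stop raised (brighter).
Net change so far: 1/3 stop darker. Offset with the shutter speed: 1/1250 → 1/1000.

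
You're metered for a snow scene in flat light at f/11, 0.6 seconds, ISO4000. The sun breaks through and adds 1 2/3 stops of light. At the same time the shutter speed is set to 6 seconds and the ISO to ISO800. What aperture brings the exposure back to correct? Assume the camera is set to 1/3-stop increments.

Scene light: 1 2/3 stops brighter.
Shutter speed: 0.6 → 0.8 → 1 → 1.3 → 1.6 → 2 → 2.5 → 3.2 → 4 → 5 → 6 — 3 1/3 stops longer (brighter).
ISO: 4000 → 3200 → 2500 → 2000 → 1600 → 1250 → 1000 → 800 — 2 1/3 stops dropped (darker).
Net so far: 2 2/3 stops brighter. Aperture: f/11 → f/13 → f/14 → f/16 → f/18 → f/20 → f/22 → f/25 → f/29.

f/29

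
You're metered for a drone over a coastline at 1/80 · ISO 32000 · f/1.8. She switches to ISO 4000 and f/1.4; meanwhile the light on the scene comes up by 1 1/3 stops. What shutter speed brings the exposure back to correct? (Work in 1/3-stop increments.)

1/40s

Scene light: 1 1/3 stops brighter.
ISO: 32000 → 25600 → 20000 → 16000 → 12800 → 10000 → 8000 → 6400 → 5000 → 4000 — 3 stops lower (darker).
Aperture: f/1.8 → f/1.6 → f/1.4 — 2/3 stop opened up (brighter).
Net so far: 1 stop darker. Shutter speed: 1/80 → 1/60 → 1/50 → 1/40.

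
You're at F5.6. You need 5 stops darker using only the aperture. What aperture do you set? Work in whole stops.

Aperture: f/5.6 → f/8 → f/11 → f/16 → f/22 → f/32 — 5 stops narrower (darker).

f/32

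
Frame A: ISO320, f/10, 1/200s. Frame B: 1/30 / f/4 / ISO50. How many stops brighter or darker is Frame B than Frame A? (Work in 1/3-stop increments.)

2 2/3 stops brighter

Aperture: f/10 → f/9 → f/8 → f/7.1 → f/6.3 → f/5.6 → f/5 → f/4.5 → f/4 — 2 2/3 stops opened up (brighter).
Shutter speed: 1/200 → 1/160 → 1/125 → 1/100 → 1/80 → 1/60 → 1/50 → 1/40 → 1/30 — 2 2/3 stops slower (brighter).
ISO: 320 → 250 → 200 → 160 → 125 → 100 → 80 → 64 → 50 — 2 2/3 stops lower (darker).
Net: +2 2/3 +2 2/3 −2 2/3 = +2 2/3 stops.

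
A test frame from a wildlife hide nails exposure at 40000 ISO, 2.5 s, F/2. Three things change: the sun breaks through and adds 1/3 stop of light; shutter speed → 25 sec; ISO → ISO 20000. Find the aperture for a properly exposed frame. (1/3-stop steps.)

f/5

Scene light: 1/3 stop brighter.
Shutter speed: 2.5 → 3.2 → 4 → 5 → 6 → 8 → 10 → 13 → 15 → 20 → 25 — 3 1/3 stops slower (brighter).
ISO: 40000 → 32000 → 25600 → 20000 — 1 stop dropped (darker).
Net so far: 2 2/3 stops brighter. Aperture: f/2 → f/2.2 → f/2.5 → f/2.8 → f/3.2 → f/3.5 → f/4 → f/4.5 → f/5.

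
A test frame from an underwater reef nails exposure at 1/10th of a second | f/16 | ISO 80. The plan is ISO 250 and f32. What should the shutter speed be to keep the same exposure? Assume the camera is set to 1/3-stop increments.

ISO: 80 → 100 → 125 → 160 → 200 → 250 — 1 2/3 stops higher (brighter).
Aperture: f/16 → f/18 → f/20 → f/22 → f/25 → f/29 → f/32 — 2 stops narrower (darker).
Net change so far: 1/3 stop darker. Offset with the shutter speed: 1/10 → 1/8.

1/8s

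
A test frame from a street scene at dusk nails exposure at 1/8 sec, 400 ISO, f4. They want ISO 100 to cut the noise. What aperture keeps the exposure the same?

ISO: 400 → 200 → 100 — 2 stops lower (darker).
Need 2 stops brighter from the aperture: f/4 → f/2.8 → f/2.

f/2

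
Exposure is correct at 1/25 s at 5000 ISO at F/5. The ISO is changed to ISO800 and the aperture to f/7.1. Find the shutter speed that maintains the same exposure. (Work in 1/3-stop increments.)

ISO: 5000 → 4000 → 3200 → 2500 → 2000 → 1600 → 1250 → 1000 → 800 — 2 2/3 stops lower (darker).
Aperture: f/5 → f/5.6 → f/6.3 → f/7.1 — 1 stop smaller aperture (darker).
Net change so far: 3 2/3 stops darker. Offset with the shutter speed: 1/25 → 1/20 → 1/15 → 1/13 → 1/10 → 1/8 → 1/6 → 1/5 → 1/4 → 0.3 → 0.4 → 0.5.

0.5 s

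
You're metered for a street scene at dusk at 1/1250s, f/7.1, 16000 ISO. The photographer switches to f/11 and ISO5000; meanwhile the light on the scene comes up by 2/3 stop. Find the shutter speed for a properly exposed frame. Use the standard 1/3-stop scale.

1/250s

Scene light: 2/3 stop brighter.
Aperture: f/7.1 → f/8 → f/9 → f/10 → f/11 — 1 1/3 stops stopped down (darker).
ISO: 16000 → 12800 → 10000 → 8000 → 6400 → 5000 — 1 2/3 stops dropped (darker).
Net so far: 2 1/3 stops darker. Shutter speed: 1/1250 → 1/1000 → 1/800 → 1/640 → 1/500 → 1/400 → 1/320 → 1/250.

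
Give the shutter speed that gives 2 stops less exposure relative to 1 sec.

Shutter speed: 1 → 1/2 → 1/4 — 2 stops faster (darker).

1/4s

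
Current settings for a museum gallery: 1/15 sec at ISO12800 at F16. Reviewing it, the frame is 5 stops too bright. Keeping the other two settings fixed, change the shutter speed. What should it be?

Overexposed by 5 stops → need 5 stops darker.
Shutter speed: 1/15 → 1/30 → 1/60 → 1/125 → 1/250 → 1/500.

1/500s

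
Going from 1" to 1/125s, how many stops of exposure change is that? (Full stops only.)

1 → 1/2 → 1/4 → 1/8 → 1/15 → 1/30 → 1/60 → 1/125 — count the steps: 7 stops.

7 stops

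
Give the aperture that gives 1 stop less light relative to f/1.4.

f/2

Aperture: f/1.4 → f/2 — 1 stop narrower (darker).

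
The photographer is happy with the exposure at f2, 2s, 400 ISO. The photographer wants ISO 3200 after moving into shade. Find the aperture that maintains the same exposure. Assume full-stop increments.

f/5.6

ISO: 400 → 800 → 1600 → 3200 — 3 stops higher (brighter).
Need 3 stops darker from the aperture: f/2 → f/2.8 → f/4 → f/5.6.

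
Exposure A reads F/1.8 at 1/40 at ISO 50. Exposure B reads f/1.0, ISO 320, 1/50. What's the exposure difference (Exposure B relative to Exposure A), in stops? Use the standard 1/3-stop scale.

4 stops brighter

Aperture: f/1.8 → f/1.6 → f/1.4 → f/1.2 → f/1.1 → f/1.0 — 1 2/3 stops larger aperture (brighter).
Shutter speed: 1/40 → 1/50 — 1/3 stop shorter (darker).
ISO: 50 → 64 → 80 → 100 → 125 → 160 → 200 → 250 → 320 — 2 2/3 stops raised (brighter).
Net: +1 2/3 −1/3 +2 2/3 = +4 stops.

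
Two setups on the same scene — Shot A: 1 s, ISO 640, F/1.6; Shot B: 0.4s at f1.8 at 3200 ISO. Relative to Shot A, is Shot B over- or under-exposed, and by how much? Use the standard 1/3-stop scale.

Aperture: f/1.6 → f/1.8 — 1/3 stop narrower (darker).
Shutter speed: 1 → 0.8 → 0.6 → 0.5 → 0.4 — 1 1/3 stops shorter (darker).
ISO: 640 → 800 → 1000 → 1250 → 1600 → 2000 → 2500 → 3200 — 2 1/3 stops higher (brighter).
Net: −1/3 −1 1/3 +2 1/3 = +2/3 stops.

2/3 stop brighter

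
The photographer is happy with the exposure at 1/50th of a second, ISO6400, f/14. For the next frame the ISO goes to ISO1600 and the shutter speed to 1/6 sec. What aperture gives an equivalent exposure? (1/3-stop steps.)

f/20

ISO: 6400 → 5000 → 4000 → 3200 → 2500 → 2000 → 1600 — 2 stops dropped (darker).
Shutter speed: 1/50 → 1/40 → 1/30 → 1/25 → 1/20 → 1/15 → 1/13 → 1/10 → 1/8 → 1/6 — 3 stops slower (brighter).
Net change so far: 1 stop brighter. Offset with the aperture: f/14 → f/16 → f/18 → f/20.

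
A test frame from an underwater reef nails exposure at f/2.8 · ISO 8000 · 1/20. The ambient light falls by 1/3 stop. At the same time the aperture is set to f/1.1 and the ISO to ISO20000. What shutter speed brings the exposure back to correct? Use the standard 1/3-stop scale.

Scene light: 1/3 stop darker.
Aperture: f/2.8 → f/2.5 → f/2.2 → f/2 → f/1.8 → f/1.6 → f/1.4 → f/1.2 → f/1.1 — 2 2/3 stops wider (brighter).
ISO: 8000 → 10000 → 12800 → 16000 → 20000 — 1 1/3 stops raised (brighter).
Net so far: 3 2/3 stops brighter. Shutter speed: 1/20 → 1/25 → 1/30 → 1/40 → 1/50 → 1/60 → 1/80 → 1/100 → 1/125 → 1/160 → 1/200 → 1/250.

1/250s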